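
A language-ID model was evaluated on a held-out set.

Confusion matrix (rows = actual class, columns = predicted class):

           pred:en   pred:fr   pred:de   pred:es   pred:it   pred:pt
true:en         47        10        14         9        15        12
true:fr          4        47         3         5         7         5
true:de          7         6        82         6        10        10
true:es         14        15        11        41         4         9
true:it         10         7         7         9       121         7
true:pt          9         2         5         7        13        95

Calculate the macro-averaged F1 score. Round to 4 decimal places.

Per-class F1 score (2·TP/(2·TP+FP+FN)):
  en: TP=47, FP=4+7+14+10+9=44, FN=10+14+9+15+12=60 → 94/198 = 0.47475
  fr: TP=47, FP=10+6+15+7+2=40, FN=4+3+5+7+5=24 → 94/158 = 0.59494
  de: TP=82, FP=14+3+11+7+5=40, FN=7+6+6+10+10=39 → 164/243 = 0.67490
  es: TP=41, FP=9+5+6+9+7=36, FN=14+15+11+4+9=53 → 82/171 = 0.47953
  it: TP=121, FP=15+7+10+4+13=49, FN=10+7+7+9+7=40 → 242/331 = 0.73112
  pt: TP=95, FP=12+5+10+9+7=43, FN=9+2+5+7+13=36 → 190/269 = 0.70632
Macro-F1 score = mean = (0.47475 + 0.59494 + 0.67490 + 0.47953 + 0.73112 + 0.70632) / 6 = 0.6103

0.6103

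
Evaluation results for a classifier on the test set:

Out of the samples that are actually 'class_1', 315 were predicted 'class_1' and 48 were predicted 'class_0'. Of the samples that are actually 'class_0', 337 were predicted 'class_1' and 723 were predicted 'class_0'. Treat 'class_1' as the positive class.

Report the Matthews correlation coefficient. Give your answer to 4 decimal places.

0.4811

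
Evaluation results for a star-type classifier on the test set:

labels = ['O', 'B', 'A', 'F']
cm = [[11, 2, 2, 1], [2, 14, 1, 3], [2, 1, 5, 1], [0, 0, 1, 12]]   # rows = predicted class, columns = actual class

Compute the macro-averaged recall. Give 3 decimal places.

0.705

Per-class recall (TP/(TP+FN)):
  O: TP=11, FN=2+2+0=4 → 11/15 = 0.7333
  B: TP=14, FN=2+1+0=3 → 14/17 = 0.8235
  A: TP=5, FN=2+1+1=4 → 5/9 = 0.5556
  F: TP=12, FN=1+3+1=5 → 12/17 = 0.7059
Macro-recall = mean = (0.7333 + 0.8235 + 0.5556 + 0.7059) / 4 = 0.705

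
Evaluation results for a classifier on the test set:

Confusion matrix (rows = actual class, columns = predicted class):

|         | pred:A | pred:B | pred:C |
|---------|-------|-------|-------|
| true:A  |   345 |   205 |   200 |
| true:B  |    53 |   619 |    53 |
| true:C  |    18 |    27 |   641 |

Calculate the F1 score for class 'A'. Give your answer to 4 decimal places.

0.5918

Take TP from the diagonal, FP from the rest of the 'A' prediction marginal, FN from the rest of the 'A' actual marginal.
F1 score = 2·TP/(2·TP+FP+FN).
A: TP=345, FP=53+18=71, FN=205+200=405 → 690/1166 = 0.59177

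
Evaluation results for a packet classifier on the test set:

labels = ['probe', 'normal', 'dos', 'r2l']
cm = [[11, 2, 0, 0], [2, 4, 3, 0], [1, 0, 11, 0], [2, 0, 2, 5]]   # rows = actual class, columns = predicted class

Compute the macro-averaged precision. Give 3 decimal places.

Per-class precision (TP/(TP+FP)):
  probe: TP=11, FP=2+1+2=5 → 11/16 = 0.6875
  normal: TP=4, FP=2+0+0=2 → 4/6 = 0.6667
  dos: TP=11, FP=0+3+2=5 → 11/16 = 0.6875
  r2l: TP=5, FP=0+0+0=0 → 5/5 = 1.0000
Macro-precision = mean = (0.6875 + 0.6667 + 0.6875 + 1.0000) / 4 = 0.760

0.760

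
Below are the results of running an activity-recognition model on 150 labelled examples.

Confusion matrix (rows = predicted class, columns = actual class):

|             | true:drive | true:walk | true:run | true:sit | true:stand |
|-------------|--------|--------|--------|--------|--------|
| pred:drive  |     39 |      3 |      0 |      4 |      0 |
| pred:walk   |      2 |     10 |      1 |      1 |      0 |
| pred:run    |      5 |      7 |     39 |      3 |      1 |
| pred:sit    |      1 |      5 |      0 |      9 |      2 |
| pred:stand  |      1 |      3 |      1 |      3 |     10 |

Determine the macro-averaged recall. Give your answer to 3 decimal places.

0.668

Per-class recall (TP/(TP+FN)):
  drive: TP=39, FN=2+5+1+1=9 → 39/48 = 0.8125
  walk: TP=10, FN=3+7+5+3=18 → 10/28 = 0.3571
  run: TP=39, FN=0+1+0+1=2 → 39/41 = 0.9512
  sit: TP=9, FN=4+1+3+3=11 → 9/20 = 0.4500
  stand: TP=10, FN=0+0+1+2=3 → 10/13 = 0.7692
Macro-recall = mean = (0.8125 + 0.3571 + 0.9512 + 0.4500 + 0.7692) / 5 = 0.668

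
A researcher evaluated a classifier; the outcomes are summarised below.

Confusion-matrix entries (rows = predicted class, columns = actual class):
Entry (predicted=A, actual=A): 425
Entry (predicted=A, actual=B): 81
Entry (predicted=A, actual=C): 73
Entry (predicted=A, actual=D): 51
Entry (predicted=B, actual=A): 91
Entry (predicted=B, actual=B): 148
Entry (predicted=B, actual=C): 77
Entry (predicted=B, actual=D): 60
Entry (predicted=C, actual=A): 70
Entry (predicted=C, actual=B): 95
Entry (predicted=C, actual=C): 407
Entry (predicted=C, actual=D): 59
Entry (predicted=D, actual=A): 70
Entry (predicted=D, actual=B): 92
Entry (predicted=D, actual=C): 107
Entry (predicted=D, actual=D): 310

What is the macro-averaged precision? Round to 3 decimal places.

0.562

Per-class precision (TP/(TP+FP)):
  A: TP=425, FP=81+73+51=205 → 425/630 = 0.6746
  B: TP=148, FP=91+77+60=228 → 148/376 = 0.3936
  C: TP=407, FP=70+95+59=224 → 407/631 = 0.6450
  D: TP=310, FP=70+92+107=269 → 310/579 = 0.5354
Macro-precision = mean = (0.6746 + 0.3936 + 0.6450 + 0.5354) / 4 = 0.562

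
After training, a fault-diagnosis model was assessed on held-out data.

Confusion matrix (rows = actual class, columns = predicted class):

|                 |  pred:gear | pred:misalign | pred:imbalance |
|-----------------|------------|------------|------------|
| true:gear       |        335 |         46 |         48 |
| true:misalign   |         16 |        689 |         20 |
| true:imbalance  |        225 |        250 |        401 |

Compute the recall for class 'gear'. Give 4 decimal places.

0.7809

recall = TP/(TP+FN).
gear: TP=335, FN=46+48=94 → 335/429 = 0.78089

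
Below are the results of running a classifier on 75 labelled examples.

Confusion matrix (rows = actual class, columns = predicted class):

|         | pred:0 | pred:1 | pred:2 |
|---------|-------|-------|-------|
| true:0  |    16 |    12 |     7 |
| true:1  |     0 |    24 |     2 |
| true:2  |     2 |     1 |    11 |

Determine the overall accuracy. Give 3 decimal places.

0.680

Accuracy = trace / total = (16+24+11=51) / 75 = 51/75 = 0.680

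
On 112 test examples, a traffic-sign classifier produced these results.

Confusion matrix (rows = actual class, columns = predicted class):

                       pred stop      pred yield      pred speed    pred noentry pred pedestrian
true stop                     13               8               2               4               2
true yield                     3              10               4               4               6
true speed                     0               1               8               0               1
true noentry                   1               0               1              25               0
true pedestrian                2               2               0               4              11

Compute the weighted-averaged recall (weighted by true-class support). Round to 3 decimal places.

0.598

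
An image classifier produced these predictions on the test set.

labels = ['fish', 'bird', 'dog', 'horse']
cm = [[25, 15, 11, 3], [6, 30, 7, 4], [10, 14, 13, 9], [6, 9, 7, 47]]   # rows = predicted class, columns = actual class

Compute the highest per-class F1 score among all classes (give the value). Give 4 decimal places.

Per-class F1 score (2·TP/(2·TP+FP+FN)):
  fish: TP=25, FP=15+11+3=29, FN=6+10+6=22 → 50/101 = 0.49505
  bird: TP=30, FP=6+7+4=17, FN=15+14+9=38 → 60/115 = 0.52174
  dog: TP=13, FP=10+14+9=33, FN=11+7+7=25 → 26/84 = 0.30952
  horse: TP=47, FP=6+9+7=22, FN=3+4+9=16 → 94/132 = 0.71212
Highest is class 'horse' with F1 score = 0.7121.

0.7121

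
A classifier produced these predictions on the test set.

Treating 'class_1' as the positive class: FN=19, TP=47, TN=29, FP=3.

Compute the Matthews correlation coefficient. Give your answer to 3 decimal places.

MCC = (TP·TN − FP·FN) / √((TP+FP)(TP+FN)(TN+FP)(TN+FN))
Numerator = 47·29 − 3·19 = 1306
Denominator = √(50·66·32·48) = √5068800 = 2251.3996
MCC = 1306 / 2251.3996 = 0.580

0.580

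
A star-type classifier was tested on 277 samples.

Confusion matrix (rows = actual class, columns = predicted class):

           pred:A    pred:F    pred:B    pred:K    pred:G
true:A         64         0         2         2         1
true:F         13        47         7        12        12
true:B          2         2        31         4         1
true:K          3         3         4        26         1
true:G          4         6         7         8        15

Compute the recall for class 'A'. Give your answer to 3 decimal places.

Take TP from the diagonal, FP from the rest of the 'A' prediction marginal, FN from the rest of the 'A' actual marginal.
recall = TP/(TP+FN).
A: TP=64, FN=0+2+2+1=5 → 64/69 = 0.9275

0.928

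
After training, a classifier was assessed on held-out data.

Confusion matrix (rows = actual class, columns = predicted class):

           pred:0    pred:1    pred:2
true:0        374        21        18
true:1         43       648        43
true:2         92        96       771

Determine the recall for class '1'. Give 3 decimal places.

Treat '1' as positive and all other classes as negative.
recall = TP/(TP+FN).
1: TP=648, FN=43+43=86 → 648/734 = 0.8828

0.883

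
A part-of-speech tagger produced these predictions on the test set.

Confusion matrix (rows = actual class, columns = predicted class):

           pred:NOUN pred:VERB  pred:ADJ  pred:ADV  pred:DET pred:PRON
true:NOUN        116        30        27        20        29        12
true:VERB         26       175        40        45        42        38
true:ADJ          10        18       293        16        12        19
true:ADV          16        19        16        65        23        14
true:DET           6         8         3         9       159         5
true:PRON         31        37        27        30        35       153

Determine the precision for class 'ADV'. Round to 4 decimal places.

0.3514

One-vs-rest for 'ADV': TP = diagonal; FP = other classes predicted 'ADV'; FN = 'ADV' predicted as other.
precision = TP/(TP+FP).
ADV: TP=65, FP=20+45+16+9+30=120 → 65/185 = 0.35135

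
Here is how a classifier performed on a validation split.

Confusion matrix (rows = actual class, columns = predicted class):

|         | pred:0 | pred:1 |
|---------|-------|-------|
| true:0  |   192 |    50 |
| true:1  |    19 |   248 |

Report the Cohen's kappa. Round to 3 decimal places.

Observed agreement pₒ = trace/N = 440/509 = 0.8644
Expected agreement pₑ = Σ (rowᵢ·colᵢ)/N² = (242·211 + 267·298)/509² = 0.5042
κ = (pₒ − pₑ)/(1 − pₑ) = (0.8644 − 0.5042)/(1 − 0.5042) = 0.727

0.727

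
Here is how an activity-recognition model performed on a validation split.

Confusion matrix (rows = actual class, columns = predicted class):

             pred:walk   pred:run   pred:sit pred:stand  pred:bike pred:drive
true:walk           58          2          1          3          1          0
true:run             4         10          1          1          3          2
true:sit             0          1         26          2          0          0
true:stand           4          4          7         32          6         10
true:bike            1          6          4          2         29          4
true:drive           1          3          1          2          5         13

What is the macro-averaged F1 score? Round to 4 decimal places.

0.6311

Per-class F1 score (2·TP/(2·TP+FP+FN)):
  walk: TP=58, FP=4+0+4+1+1=10, FN=2+1+3+1+0=7 → 116/133 = 0.87218
  run: TP=10, FP=2+1+4+6+3=16, FN=4+1+1+3+2=11 → 20/47 = 0.42553
  sit: TP=26, FP=1+1+7+4+1=14, FN=0+1+2+0+0=3 → 52/69 = 0.75362
  stand: TP=32, FP=3+1+2+2+2=10, FN=4+4+7+6+10=31 → 64/105 = 0.60952
  bike: TP=29, FP=1+3+0+6+5=15, FN=1+6+4+2+4=17 → 58/90 = 0.64444
  drive: TP=13, FP=0+2+0+10+4=16, FN=1+3+1+2+5=12 → 26/54 = 0.48148
Macro-F1 score = mean = (0.87218 + 0.42553 + 0.75362 + 0.60952 + 0.64444 + 0.48148) / 6 = 0.6311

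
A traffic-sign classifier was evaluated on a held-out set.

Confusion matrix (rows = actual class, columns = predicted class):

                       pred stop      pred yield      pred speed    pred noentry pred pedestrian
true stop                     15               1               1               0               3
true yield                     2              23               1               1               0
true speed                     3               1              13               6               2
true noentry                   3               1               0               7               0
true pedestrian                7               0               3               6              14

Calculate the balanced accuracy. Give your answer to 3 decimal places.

0.645

Balanced accuracy = mean of per-class recall.
  stop: recall = 15/20 = 0.7500
  yield: recall = 23/27 = 0.8519
  speed: recall = 13/25 = 0.5200
  noentry: recall = 7/11 = 0.6364
  pedestrian: recall = 14/30 = 0.4667
Mean = (0.7500 + 0.8519 + 0.5200 + 0.6364 + 0.4667) / 5 = 0.645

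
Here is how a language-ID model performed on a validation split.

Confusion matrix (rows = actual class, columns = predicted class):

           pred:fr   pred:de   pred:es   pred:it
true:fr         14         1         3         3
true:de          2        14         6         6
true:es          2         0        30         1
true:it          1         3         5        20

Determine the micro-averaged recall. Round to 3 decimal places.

Micro-averaging pools counts across classes: ΣTP=78, ΣFP=33, ΣFN=33.
Micro-recall = TP/(TP+FN) on pooled counts = 0.703 (equals overall accuracy in single-label multiclass).

0.703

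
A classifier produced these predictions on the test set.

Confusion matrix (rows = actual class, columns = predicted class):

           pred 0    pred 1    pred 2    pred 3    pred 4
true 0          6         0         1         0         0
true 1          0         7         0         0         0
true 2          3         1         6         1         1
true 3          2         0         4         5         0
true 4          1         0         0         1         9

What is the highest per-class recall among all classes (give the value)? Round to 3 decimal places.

1.000

Per-class recall (TP/(TP+FN)):
  0: TP=6, FN=0+1+0+0=1 → 6/7 = 0.8571
  1: TP=7, FN=0+0+0+0=0 → 7/7 = 1.0000
  2: TP=6, FN=3+1+1+1=6 → 6/12 = 0.5000
  3: TP=5, FN=2+0+4+0=6 → 5/11 = 0.4545
  4: TP=9, FN=1+0+0+1=2 → 9/11 = 0.8182
Highest is class '1' with recall = 1.000.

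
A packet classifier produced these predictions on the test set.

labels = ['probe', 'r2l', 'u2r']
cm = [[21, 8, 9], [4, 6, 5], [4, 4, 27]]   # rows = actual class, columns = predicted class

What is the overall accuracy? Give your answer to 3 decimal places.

Accuracy = trace / total = (21+6+27=54) / 88 = 54/88 = 0.614

0.614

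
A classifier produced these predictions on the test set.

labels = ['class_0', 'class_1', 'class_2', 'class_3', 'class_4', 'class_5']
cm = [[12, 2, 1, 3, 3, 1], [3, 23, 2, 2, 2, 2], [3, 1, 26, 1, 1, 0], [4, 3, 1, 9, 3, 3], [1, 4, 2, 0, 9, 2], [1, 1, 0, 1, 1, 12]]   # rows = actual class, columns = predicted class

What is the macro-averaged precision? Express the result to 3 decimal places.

0.604

Per-class precision (TP/(TP+FP)):
  class_0: TP=12, FP=3+3+4+1+1=12 → 12/24 = 0.5000
  class_1: TP=23, FP=2+1+3+4+1=11 → 23/34 = 0.6765
  class_2: TP=26, FP=1+2+1+2+0=6 → 26/32 = 0.8125
  class_3: TP=9, FP=3+2+1+0+1=7 → 9/16 = 0.5625
  class_4: TP=9, FP=3+2+1+3+1=10 → 9/19 = 0.4737
  class_5: TP=12, FP=1+2+0+3+2=8 → 12/20 = 0.6000
Macro-precision = mean = (0.5000 + 0.6765 + 0.8125 + 0.5625 + 0.4737 + 0.6000) / 6 = 0.604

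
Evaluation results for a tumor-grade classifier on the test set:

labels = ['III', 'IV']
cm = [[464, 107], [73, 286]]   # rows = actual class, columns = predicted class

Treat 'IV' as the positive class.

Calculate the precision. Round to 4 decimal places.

0.7277

Precision = TP/(TP+FP) = 286/(286+107) = 286/393 = 0.7277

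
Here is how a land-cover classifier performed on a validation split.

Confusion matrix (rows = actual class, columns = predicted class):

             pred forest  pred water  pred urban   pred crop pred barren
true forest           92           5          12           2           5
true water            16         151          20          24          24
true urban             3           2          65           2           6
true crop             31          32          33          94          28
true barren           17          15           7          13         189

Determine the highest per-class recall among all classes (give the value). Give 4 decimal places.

0.8333

Per-class recall (TP/(TP+FN)):
  forest: TP=92, FN=5+12+2+5=24 → 92/116 = 0.79310
  water: TP=151, FN=16+20+24+24=84 → 151/235 = 0.64255
  urban: TP=65, FN=3+2+2+6=13 → 65/78 = 0.83333
  crop: TP=94, FN=31+32+33+28=124 → 94/218 = 0.43119
  barren: TP=189, FN=17+15+7+13=52 → 189/241 = 0.78423
Highest is class 'urban' with recall = 0.8333.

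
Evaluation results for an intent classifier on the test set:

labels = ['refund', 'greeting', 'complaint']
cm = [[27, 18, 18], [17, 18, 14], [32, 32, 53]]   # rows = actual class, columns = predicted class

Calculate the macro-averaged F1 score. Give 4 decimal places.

0.4070

Per-class F1 score (2·TP/(2·TP+FP+FN)):
  refund: TP=27, FP=17+32=49, FN=18+18=36 → 54/139 = 0.38849
  greeting: TP=18, FP=18+32=50, FN=17+14=31 → 36/117 = 0.30769
  complaint: TP=53, FP=18+14=32, FN=32+32=64 → 106/202 = 0.52475
Macro-F1 score = mean = (0.38849 + 0.30769 + 0.52475) / 3 = 0.4070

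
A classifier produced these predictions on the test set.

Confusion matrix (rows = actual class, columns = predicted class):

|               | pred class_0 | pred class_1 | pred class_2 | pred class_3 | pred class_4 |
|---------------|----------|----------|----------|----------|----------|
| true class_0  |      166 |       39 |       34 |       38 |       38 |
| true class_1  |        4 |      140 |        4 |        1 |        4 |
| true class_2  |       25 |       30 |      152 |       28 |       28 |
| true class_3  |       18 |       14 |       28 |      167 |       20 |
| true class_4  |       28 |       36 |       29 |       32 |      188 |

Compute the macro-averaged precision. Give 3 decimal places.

0.630

Per-class precision (TP/(TP+FP)):
  class_0: TP=166, FP=4+25+18+28=75 → 166/241 = 0.6888
  class_1: TP=140, FP=39+30+14+36=119 → 140/259 = 0.5405
  class_2: TP=152, FP=34+4+28+29=95 → 152/247 = 0.6154
  class_3: TP=167, FP=38+1+28+32=99 → 167/266 = 0.6278
  class_4: TP=188, FP=38+4+28+20=90 → 188/278 = 0.6763
Macro-precision = mean = (0.6888 + 0.5405 + 0.6154 + 0.6278 + 0.6763) / 5 = 0.630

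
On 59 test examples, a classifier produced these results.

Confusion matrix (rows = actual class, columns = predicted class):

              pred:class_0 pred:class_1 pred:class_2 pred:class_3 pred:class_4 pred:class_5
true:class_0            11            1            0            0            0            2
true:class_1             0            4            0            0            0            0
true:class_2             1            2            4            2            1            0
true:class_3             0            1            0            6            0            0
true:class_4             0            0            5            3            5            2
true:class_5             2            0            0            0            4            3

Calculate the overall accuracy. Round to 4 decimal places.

0.5593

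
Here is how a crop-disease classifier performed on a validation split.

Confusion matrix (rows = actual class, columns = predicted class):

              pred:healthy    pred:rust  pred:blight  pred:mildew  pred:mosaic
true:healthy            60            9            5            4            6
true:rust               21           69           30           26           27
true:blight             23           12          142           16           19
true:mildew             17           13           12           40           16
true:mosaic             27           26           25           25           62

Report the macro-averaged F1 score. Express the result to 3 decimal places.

0.489

Per-class F1 score (2·TP/(2·TP+FP+FN)):
  healthy: TP=60, FP=21+23+17+27=88, FN=9+5+4+6=24 → 120/232 = 0.5172
  rust: TP=69, FP=9+12+13+26=60, FN=21+30+26+27=104 → 138/302 = 0.4570
  blight: TP=142, FP=5+30+12+25=72, FN=23+12+16+19=70 → 284/426 = 0.6667
  mildew: TP=40, FP=4+26+16+25=71, FN=17+13+12+16=58 → 80/209 = 0.3828
  mosaic: TP=62, FP=6+27+19+16=68, FN=27+26+25+25=103 → 124/295 = 0.4203
Macro-F1 score = mean = (0.5172 + 0.4570 + 0.6667 + 0.3828 + 0.4203) / 5 = 0.489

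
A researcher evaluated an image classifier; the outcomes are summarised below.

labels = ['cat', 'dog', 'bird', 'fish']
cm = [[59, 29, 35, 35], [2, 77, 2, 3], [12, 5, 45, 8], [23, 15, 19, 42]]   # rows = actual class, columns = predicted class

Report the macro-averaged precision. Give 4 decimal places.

0.5371

Per-class precision (TP/(TP+FP)):
  cat: TP=59, FP=2+12+23=37 → 59/96 = 0.61458
  dog: TP=77, FP=29+5+15=49 → 77/126 = 0.61111
  bird: TP=45, FP=35+2+19=56 → 45/101 = 0.44554
  fish: TP=42, FP=35+3+8=46 → 42/88 = 0.47727
Macro-precision = mean = (0.61458 + 0.61111 + 0.44554 + 0.47727) / 4 = 0.5371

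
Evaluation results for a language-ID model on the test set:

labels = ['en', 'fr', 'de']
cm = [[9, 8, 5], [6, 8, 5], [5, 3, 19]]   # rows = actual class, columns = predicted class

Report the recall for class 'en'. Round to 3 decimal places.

Treat 'en' as positive and all other classes as negative.
recall = TP/(TP+FN).
en: TP=9, FN=8+5=13 → 9/22 = 0.4091

0.409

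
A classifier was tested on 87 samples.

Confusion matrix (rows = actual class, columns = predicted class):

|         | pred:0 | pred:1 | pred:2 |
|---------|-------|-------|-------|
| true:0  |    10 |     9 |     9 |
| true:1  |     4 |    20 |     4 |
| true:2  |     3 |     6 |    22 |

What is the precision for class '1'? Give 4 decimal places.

precision = TP/(TP+FP).
1: TP=20, FP=9+6=15 → 20/35 = 0.57143

0.5714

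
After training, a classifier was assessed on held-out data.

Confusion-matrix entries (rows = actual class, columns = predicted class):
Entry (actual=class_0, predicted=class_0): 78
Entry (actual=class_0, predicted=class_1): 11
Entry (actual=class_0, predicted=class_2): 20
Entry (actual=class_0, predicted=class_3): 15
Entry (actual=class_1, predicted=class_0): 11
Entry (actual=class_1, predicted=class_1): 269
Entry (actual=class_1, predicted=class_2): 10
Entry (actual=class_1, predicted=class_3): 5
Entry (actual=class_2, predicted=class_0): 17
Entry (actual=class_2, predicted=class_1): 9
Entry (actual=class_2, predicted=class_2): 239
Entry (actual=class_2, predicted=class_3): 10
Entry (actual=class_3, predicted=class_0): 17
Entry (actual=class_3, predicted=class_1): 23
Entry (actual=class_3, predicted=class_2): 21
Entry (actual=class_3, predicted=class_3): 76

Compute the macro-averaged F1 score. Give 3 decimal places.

Per-class F1 score (2·TP/(2·TP+FP+FN)):
  class_0: TP=78, FP=11+17+17=45, FN=11+20+15=46 → 156/247 = 0.6316
  class_1: TP=269, FP=11+9+23=43, FN=11+10+5=26 → 538/607 = 0.8863
  class_2: TP=239, FP=20+10+21=51, FN=17+9+10=36 → 478/565 = 0.8460
  class_3: TP=76, FP=15+5+10=30, FN=17+23+21=61 → 152/243 = 0.6255
Macro-F1 score = mean = (0.6316 + 0.8863 + 0.8460 + 0.6255) / 4 = 0.747

0.747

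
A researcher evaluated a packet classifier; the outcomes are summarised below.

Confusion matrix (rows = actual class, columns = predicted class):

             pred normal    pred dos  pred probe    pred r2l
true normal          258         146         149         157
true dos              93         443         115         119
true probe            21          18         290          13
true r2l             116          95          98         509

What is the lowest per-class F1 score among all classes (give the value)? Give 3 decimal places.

0.431

Per-class F1 score (2·TP/(2·TP+FP+FN)):
  normal: TP=258, FP=93+21+116=230, FN=146+149+157=452 → 516/1198 = 0.4307
  dos: TP=443, FP=146+18+95=259, FN=93+115+119=327 → 886/1472 = 0.6019
  probe: TP=290, FP=149+115+98=362, FN=21+18+13=52 → 580/994 = 0.5835
  r2l: TP=509, FP=157+119+13=289, FN=116+95+98=309 → 1018/1616 = 0.6300
Lowest is class 'normal' with F1 score = 0.431.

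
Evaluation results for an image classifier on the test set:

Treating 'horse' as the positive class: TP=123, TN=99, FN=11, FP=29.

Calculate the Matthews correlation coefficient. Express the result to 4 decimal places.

MCC = (TP·TN − FP·FN) / √((TP+FP)(TP+FN)(TN+FP)(TN+FN))
Numerator = 123·99 − 29·11 = 11858
Denominator = √(152·134·128·110) = √286781440 = 16934.6225
MCC = 11858 / 16934.6225 = 0.7002

0.7002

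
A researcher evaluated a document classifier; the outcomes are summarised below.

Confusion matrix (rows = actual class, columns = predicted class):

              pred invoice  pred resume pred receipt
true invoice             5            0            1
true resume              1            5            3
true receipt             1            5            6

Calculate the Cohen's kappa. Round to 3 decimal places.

Observed agreement pₒ = trace/N = 16/27 = 0.5926
Expected agreement pₑ = Σ (rowᵢ·colᵢ)/N² = (6·7 + 9·10 + 12·10)/27² = 0.3457
κ = (pₒ − pₑ)/(1 − pₑ) = (0.5926 − 0.3457)/(1 − 0.3457) = 0.377

0.377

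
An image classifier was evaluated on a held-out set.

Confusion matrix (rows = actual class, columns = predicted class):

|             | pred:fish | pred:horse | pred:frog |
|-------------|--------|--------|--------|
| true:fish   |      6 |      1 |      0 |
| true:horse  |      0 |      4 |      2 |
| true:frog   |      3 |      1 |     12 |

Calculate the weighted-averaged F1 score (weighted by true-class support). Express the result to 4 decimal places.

Per-class F1 score (2·TP/(2·TP+FP+FN)):
  fish: TP=6, FP=0+3=3, FN=1+0=1 → 12/16 = 0.75000
  horse: TP=4, FP=1+1=2, FN=0+2=2 → 8/12 = 0.66667
  frog: TP=12, FP=0+2=2, FN=3+1=4 → 24/30 = 0.80000
Weighted-F1 score = Σ (supportᵢ/N)·F1 scoreᵢ with N=29: (7/29)·0.75000 + (6/29)·0.66667 + (16/29)·0.80000 = 0.7603

0.7603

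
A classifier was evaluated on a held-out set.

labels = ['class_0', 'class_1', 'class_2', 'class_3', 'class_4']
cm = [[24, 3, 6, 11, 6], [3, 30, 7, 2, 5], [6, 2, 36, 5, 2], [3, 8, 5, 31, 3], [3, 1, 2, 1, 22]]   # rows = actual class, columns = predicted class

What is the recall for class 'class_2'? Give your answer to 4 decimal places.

0.7059

recall = TP/(TP+FN).
class_2: TP=36, FN=6+2+5+2=15 → 36/51 = 0.70588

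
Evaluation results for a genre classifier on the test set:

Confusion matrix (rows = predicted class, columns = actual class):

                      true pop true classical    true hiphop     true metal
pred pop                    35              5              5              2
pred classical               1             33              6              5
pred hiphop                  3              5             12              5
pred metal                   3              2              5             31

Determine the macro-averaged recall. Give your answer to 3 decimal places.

0.679

Per-class recall (TP/(TP+FN)):
  pop: TP=35, FN=1+3+3=7 → 35/42 = 0.8333
  classical: TP=33, FN=5+5+2=12 → 33/45 = 0.7333
  hiphop: TP=12, FN=5+6+5=16 → 12/28 = 0.4286
  metal: TP=31, FN=2+5+5=12 → 31/43 = 0.7209
Macro-recall = mean = (0.8333 + 0.7333 + 0.4286 + 0.7209) / 4 = 0.679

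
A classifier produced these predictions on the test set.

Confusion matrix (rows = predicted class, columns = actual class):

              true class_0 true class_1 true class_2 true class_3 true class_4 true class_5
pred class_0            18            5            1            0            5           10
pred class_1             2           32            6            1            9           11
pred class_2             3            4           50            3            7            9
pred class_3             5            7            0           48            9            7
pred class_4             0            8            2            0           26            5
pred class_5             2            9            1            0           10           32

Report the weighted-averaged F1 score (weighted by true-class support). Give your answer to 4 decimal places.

0.5788

Per-class F1 score (2·TP/(2·TP+FP+FN)):
  class_0: TP=18, FP=5+1+0+5+10=21, FN=2+3+5+0+2=12 → 36/69 = 0.52174
  class_1: TP=32, FP=2+6+1+9+11=29, FN=5+4+7+8+9=33 → 64/126 = 0.50794
  class_2: TP=50, FP=3+4+3+7+9=26, FN=1+6+0+2+1=10 → 100/136 = 0.73529
  class_3: TP=48, FP=5+7+0+9+7=28, FN=0+1+3+0+0=4 → 96/128 = 0.75000
  class_4: TP=26, FP=0+8+2+0+5=15, FN=5+9+7+9+10=40 → 52/107 = 0.48598
  class_5: TP=32, FP=2+9+1+0+10=22, FN=10+11+9+7+5=42 → 64/128 = 0.50000
Weighted-F1 score = Σ (supportᵢ/N)·F1 scoreᵢ with N=347: (30/347)·0.52174 + (65/347)·0.50794 + (60/347)·0.73529 + (52/347)·0.75000 + (66/347)·0.48598 + (74/347)·0.50000 = 0.5788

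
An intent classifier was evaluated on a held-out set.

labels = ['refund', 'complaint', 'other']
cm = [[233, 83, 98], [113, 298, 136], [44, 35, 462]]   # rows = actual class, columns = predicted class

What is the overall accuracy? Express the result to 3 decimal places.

0.661

Accuracy = trace / total = (233+298+462=993) / 1502 = 993/1502 = 0.661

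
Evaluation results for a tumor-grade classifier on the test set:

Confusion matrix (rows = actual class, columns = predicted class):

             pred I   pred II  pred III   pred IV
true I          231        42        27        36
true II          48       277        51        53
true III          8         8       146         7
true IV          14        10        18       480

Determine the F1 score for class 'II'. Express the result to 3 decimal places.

Take TP from the diagonal, FP from the rest of the 'II' prediction marginal, FN from the rest of the 'II' actual marginal.
F1 score = 2·TP/(2·TP+FP+FN).
II: TP=277, FP=42+8+10=60, FN=48+51+53=152 → 554/766 = 0.7232

0.723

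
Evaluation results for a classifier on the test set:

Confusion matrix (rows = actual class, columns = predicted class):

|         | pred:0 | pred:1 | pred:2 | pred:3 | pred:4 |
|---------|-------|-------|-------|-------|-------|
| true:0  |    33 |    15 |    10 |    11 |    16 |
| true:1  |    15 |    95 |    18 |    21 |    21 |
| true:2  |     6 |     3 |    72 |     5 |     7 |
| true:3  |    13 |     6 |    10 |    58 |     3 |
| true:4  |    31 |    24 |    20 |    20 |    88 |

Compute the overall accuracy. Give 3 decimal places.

Accuracy = trace / total = (33+95+72+58+88=346) / 621 = 346/621 = 0.557

0.557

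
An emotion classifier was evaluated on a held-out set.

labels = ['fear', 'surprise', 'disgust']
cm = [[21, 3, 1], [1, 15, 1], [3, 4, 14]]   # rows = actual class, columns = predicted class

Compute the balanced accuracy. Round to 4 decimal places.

Balanced accuracy = mean of per-class recall.
  fear: recall = 21/25 = 0.84000
  surprise: recall = 15/17 = 0.88235
  disgust: recall = 14/21 = 0.66667
Mean = (0.84000 + 0.88235 + 0.66667) / 3 = 0.7963

0.7963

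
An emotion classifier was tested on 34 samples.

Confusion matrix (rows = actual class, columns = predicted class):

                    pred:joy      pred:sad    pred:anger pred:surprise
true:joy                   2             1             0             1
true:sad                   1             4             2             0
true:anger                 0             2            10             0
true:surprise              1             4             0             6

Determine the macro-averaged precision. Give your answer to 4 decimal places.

0.6385

Per-class precision (TP/(TP+FP)):
  joy: TP=2, FP=1+0+1=2 → 2/4 = 0.50000
  sad: TP=4, FP=1+2+4=7 → 4/11 = 0.36364
  anger: TP=10, FP=0+2+0=2 → 10/12 = 0.83333
  surprise: TP=6, FP=1+0+0=1 → 6/7 = 0.85714
Macro-precision = mean = (0.50000 + 0.36364 + 0.83333 + 0.85714) / 4 = 0.6385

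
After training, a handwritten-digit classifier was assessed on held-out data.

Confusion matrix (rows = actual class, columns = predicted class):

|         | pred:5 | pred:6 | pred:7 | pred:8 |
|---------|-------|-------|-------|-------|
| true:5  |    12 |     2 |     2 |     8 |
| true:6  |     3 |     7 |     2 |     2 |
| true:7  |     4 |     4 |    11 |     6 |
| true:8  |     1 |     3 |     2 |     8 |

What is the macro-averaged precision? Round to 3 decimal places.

0.504

Per-class precision (TP/(TP+FP)):
  5: TP=12, FP=3+4+1=8 → 12/20 = 0.6000
  6: TP=7, FP=2+4+3=9 → 7/16 = 0.4375
  7: TP=11, FP=2+2+2=6 → 11/17 = 0.6471
  8: TP=8, FP=8+2+6=16 → 8/24 = 0.3333
Macro-precision = mean = (0.6000 + 0.4375 + 0.6471 + 0.3333) / 4 = 0.504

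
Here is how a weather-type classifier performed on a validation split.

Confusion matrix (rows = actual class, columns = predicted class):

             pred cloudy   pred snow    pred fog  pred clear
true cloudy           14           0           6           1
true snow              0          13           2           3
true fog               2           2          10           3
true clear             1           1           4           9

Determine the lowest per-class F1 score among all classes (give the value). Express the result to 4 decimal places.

0.5128

Per-class F1 score (2·TP/(2·TP+FP+FN)):
  cloudy: TP=14, FP=0+2+1=3, FN=0+6+1=7 → 28/38 = 0.73684
  snow: TP=13, FP=0+2+1=3, FN=0+2+3=5 → 26/34 = 0.76471
  fog: TP=10, FP=6+2+4=12, FN=2+2+3=7 → 20/39 = 0.51282
  clear: TP=9, FP=1+3+3=7, FN=1+1+4=6 → 18/31 = 0.58065
Lowest is class 'fog' with F1 score = 0.5128.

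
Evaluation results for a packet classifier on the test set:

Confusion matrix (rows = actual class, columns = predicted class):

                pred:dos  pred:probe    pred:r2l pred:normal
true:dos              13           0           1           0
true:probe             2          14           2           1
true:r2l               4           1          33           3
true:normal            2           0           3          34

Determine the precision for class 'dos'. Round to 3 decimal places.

0.619

Treat 'dos' as positive and all other classes as negative.
precision = TP/(TP+FP).
dos: TP=13, FP=2+4+2=8 → 13/21 = 0.6190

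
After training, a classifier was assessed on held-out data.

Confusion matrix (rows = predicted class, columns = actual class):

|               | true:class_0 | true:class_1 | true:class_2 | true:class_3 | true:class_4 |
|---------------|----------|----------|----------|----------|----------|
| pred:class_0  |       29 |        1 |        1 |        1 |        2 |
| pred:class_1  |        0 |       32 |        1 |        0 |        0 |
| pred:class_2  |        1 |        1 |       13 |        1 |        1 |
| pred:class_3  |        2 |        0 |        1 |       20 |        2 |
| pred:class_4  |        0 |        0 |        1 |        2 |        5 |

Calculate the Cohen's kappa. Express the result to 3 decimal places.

Observed agreement pₒ = trace/N = 99/117 = 0.8462
Expected agreement pₑ = Σ (rowᵢ·colᵢ)/N² = (32·34 + 34·33 + 17·17 + 24·25 + 10·8)/117² = 0.2322
κ = (pₒ − pₑ)/(1 − pₑ) = (0.8462 − 0.2322)/(1 − 0.2322) = 0.800

0.800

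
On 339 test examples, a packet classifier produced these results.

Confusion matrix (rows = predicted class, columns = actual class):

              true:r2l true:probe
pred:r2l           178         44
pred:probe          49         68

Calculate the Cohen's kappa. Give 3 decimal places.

0.387

Observed agreement pₒ = trace/N = 246/339 = 0.7257
Expected agreement pₑ = Σ (rowᵢ·colᵢ)/N² = (227·222 + 112·117)/339² = 0.5525
κ = (pₒ − pₑ)/(1 − pₑ) = (0.7257 − 0.5525)/(1 − 0.5525) = 0.387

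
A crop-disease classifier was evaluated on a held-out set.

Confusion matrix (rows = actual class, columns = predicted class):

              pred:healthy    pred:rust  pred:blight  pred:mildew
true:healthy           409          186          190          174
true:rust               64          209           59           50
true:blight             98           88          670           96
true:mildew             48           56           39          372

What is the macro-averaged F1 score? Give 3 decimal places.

Per-class F1 score (2·TP/(2·TP+FP+FN)):
  healthy: TP=409, FP=64+98+48=210, FN=186+190+174=550 → 818/1578 = 0.5184
  rust: TP=209, FP=186+88+56=330, FN=64+59+50=173 → 418/921 = 0.4539
  blight: TP=670, FP=190+59+39=288, FN=98+88+96=282 → 1340/1910 = 0.7016
  mildew: TP=372, FP=174+50+96=320, FN=48+56+39=143 → 744/1207 = 0.6164
Macro-F1 score = mean = (0.5184 + 0.4539 + 0.7016 + 0.6164) / 4 = 0.573

0.573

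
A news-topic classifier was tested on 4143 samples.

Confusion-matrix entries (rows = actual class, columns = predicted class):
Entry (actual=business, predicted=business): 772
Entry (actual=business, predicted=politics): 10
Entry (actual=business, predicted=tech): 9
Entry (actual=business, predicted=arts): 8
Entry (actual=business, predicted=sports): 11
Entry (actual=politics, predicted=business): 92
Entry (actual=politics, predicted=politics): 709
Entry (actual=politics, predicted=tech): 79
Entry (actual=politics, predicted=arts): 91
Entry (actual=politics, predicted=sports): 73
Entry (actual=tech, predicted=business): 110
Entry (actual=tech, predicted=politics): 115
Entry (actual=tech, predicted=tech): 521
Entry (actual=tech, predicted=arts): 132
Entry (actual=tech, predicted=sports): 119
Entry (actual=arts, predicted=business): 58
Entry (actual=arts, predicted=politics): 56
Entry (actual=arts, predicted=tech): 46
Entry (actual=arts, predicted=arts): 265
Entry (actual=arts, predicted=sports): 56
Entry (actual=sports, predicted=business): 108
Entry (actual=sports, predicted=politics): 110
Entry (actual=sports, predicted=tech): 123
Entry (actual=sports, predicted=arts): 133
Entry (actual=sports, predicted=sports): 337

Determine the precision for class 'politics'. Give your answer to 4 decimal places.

Take TP from the diagonal, FP from the rest of the 'politics' prediction marginal, FN from the rest of the 'politics' actual marginal.
precision = TP/(TP+FP).
politics: TP=709, FP=10+115+56+110=291 → 709/1000 = 0.70900

0.7090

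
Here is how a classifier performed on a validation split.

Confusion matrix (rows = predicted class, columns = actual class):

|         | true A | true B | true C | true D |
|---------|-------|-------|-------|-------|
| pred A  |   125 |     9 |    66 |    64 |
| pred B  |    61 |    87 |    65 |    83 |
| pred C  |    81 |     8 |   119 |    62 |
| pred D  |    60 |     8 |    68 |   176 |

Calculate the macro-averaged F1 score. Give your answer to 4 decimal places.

0.4398

Per-class F1 score (2·TP/(2·TP+FP+FN)):
  A: TP=125, FP=9+66+64=139, FN=61+81+60=202 → 250/591 = 0.42301
  B: TP=87, FP=61+65+83=209, FN=9+8+8=25 → 174/408 = 0.42647
  C: TP=119, FP=81+8+62=151, FN=66+65+68=199 → 238/588 = 0.40476
  D: TP=176, FP=60+8+68=136, FN=64+83+62=209 → 352/697 = 0.50502
Macro-F1 score = mean = (0.42301 + 0.42647 + 0.40476 + 0.50502) / 4 = 0.4398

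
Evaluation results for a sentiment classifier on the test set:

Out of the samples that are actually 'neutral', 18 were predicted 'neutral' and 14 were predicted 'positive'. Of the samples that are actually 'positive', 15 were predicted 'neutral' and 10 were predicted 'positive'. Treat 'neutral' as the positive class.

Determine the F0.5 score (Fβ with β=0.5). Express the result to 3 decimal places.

Fβ = (1+β²)·TP / ((1+β²)·TP + β²·FN + FP), with β²=1/4
= 1.25·18 / (1.25·18 + 0.25·14 + 15) = 0.549

0.549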